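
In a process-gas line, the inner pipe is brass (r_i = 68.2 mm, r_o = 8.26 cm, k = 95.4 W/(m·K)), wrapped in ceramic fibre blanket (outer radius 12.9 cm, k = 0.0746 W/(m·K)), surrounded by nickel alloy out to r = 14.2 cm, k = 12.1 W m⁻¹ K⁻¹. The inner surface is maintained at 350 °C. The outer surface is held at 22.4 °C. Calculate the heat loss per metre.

Series thermal resistances, inner to outer:
  R'_brass = ln(0.0826/0.0682)/(2πk) = 0.1916/(2π·95.4) = 3.196×10^-4 m·K/W
  R'_ceramic fibre blanket = ln(0.129/0.0826)/(2πk) = 0.4458/(2π·0.0746) = 0.9511 m·K/W
  R'_nickel alloy = ln(0.142/0.129)/(2πk) = 0.09601/(2π·12.1) = 0.001263 m·K/W
ΣR = 3.196×10^-4 + 0.9511 + 0.001263 = 0.9527 m·K/W
Q' = ΔT/ΣR = (350 °C − 22.4 °C)/0.9527 = 344 W/m

Q' = 344 W/m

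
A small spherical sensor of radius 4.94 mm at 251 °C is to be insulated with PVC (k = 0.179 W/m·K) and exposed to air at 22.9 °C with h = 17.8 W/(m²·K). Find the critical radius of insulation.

For a sphere, r_cr = 2k_ins/h = 2·0.179/17.8 = 0.0201 m = 2.01 cm

r_cr = 2.01 cm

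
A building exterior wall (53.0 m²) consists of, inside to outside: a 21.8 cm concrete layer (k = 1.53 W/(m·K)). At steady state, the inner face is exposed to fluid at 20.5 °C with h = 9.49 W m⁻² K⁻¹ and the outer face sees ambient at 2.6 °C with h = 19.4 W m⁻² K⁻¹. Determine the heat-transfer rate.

Resistance network (inner→outer):
  R_conv,in = 1/(hA) = 1/(9.49·53.0) = 0.001988 K/W
  R_concrete = L/(kA) = 0.218/(1.53·53.0) = 0.002688 K/W
  R_conv,out = 1/(hA) = 1/(19.4·53.0) = 9.726×10^-4 K/W
ΣR = 0.001988 + 0.002688 + 9.726×10^-4 = 0.005649 K/W
Q = ΔT/ΣR = (20.5 °C − 2.6 °C)/0.005649 = 3170 W

Q = 3.17 kW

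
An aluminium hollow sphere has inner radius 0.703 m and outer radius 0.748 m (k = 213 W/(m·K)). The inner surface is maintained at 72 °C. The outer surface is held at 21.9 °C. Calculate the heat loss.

Q = 1570 kW

Q = 4πk·ΔT/(1/r₁ − 1/r₂) = 4π × 213 × 50.1 / (1/0.703 − 1/0.748) = 1.57×10^6 W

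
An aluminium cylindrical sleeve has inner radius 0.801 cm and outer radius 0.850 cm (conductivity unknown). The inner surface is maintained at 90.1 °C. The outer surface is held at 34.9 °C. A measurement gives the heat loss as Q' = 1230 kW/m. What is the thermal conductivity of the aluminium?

ΣR = ΔT/Q' = |90.1 − 34.9|/1.23×10^6 = 4.488×10^-5 m·K/W
ln(r₂/r₁)/(2πk) = 4.488×10^-5 ⇒ k = 0.05938/(2π·4.488×10^-5) = 211 W/m·K

k = 211 W/m·K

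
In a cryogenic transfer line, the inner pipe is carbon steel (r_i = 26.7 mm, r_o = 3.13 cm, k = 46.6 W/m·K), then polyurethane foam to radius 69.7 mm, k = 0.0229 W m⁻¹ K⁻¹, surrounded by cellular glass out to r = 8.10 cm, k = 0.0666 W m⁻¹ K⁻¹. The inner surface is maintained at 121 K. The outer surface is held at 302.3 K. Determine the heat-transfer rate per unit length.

Treat each layer as a resistance in series:
  R'_carbon steel = ln(0.0313/0.0267)/(2πk) = 0.1590/(2π·46.6) = 5.429×10^-4 m·K/W
  R'_polyurethane foam = ln(0.0697/0.0313)/(2πk) = 0.8006/(2π·0.0229) = 5.564 m·K/W
  R'_cellular glass = ln(0.0810/0.0697)/(2πk) = 0.1502/(2π·0.0666) = 0.3591 m·K/W
ΣR = 5.429×10^-4 + 5.564 + 0.3591 = 5.924 m·K/W
Q' = ΔT/ΣR = (121 K − 302.3 K)/5.924 = -30.6 W/m
(Negative Q' ⇒ heat flows inward; heat gain = 30.6 W/m.)

Q' = 30.6 W/m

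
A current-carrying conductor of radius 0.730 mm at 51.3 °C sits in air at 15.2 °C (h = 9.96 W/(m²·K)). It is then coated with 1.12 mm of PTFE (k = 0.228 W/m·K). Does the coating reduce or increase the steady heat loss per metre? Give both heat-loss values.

increases: 1.65 → 3.89 W/m

Critical radius for a cylinder: r_cr = k/h = 0.0229 m = 2.29 cm.
Outer radius after coating: r₂ = 7.30×10^-4 + 0.00112 = 0.001850 m.
Since r₁ < r_cr and r₂ ≤ r_cr, the coating moves toward the maximum at r_cr — heat loss rises.
Bare: R = 1/(2πr₁h) = 21.89 m·K/W; Q = 36.1/21.89 = 1.65 W/m.
Coated: R = R_cond + R_conv = 9.287 m·K/W; Q = 36.1/9.287 = 3.89 W/m.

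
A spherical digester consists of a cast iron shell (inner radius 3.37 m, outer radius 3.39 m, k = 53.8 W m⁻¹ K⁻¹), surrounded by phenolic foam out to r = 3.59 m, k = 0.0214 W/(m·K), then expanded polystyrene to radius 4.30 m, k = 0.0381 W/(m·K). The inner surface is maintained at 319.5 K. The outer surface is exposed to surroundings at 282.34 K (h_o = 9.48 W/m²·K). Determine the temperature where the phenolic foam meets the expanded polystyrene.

Resistance network (inner→outer):
  R_cast iron = (1/3.37 − 1/3.39)/(4πk) = 0.001751/(4π·53.8) = 2.589×10^-6 K/W
  R_phenolic foam = (1/3.39 − 1/3.59)/(4πk) = 0.01643/(4π·0.0214) = 0.06111 K/W
  R_expanded polystyrene = (1/3.59 − 1/4.30)/(4πk) = 0.04599/(4π·0.0381) = 0.09606 K/W
  R_conv,out = 1/(4πr²h) = 1/(4π·4.30²·9.48) = 4.540×10^-4 K/W
ΣR = 2.589×10^-6 + 0.06111 + 0.09606 + 4.540×10^-4 = 0.1576 K/W
Q = ΔT/ΣR = (319.5 K − 282.34 K)/0.1576 = 235.8 W
From the inner boundary to the phenolic foam/expanded polystyrene interface, ΣR_partial = 0.06111 K/W.
T_interface = T_in − Q·ΣR_partial = 319.5 K − (235.8)(0.06111) = 305.1 K

T = 305.1 K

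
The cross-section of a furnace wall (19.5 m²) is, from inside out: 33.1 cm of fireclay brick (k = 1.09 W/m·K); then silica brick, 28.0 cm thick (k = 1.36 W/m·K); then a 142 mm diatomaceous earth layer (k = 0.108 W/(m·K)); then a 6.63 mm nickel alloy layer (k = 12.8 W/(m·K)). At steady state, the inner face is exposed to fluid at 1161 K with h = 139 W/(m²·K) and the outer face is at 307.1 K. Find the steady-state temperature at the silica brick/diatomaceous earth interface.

Series thermal resistances, inner to outer:
  R_conv,in = 1/(hA) = 1/(139·19.5) = 3.689×10^-4 K/W
  R_fireclay brick = L/(kA) = 0.331/(1.09·19.5) = 0.01557 K/W
  R_silica brick = L/(kA) = 0.280/(1.36·19.5) = 0.01056 K/W
  R_diatomaceous earth = L/(kA) = 0.142/(0.108·19.5) = 0.06743 K/W
  R_nickel alloy = L/(kA) = 0.00663/(12.8·19.5) = 2.656×10^-5 K/W
ΣR = 3.689×10^-4 + 0.01557 + 0.01056 + 0.06743 + 2.656×10^-5 = 0.09396 K/W
Q = ΔT/ΣR = (1161 K − 307.1 K)/0.09396 = 9088 W
From the inner boundary to the silica brick/diatomaceous earth interface, ΣR_partial = 0.02650 K/W.
T_interface = T_in − Q·ΣR_partial = 1161 K − (9088)(0.02650) = 920 K

T = 920 K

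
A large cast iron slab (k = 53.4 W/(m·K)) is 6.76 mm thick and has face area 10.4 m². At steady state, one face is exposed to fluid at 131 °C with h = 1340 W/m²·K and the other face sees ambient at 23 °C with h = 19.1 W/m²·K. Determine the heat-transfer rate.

Resistance network (inner→outer):
  R_conv,in = 1/(hA) = 1/(1340·10.4) = 7.176×10^-5 K/W
  R_cast iron = L/(kA) = 0.00676/(53.4·10.4) = 1.217×10^-5 K/W
  R_conv,out = 1/(hA) = 1/(19.1·10.4) = 0.005034 K/W
ΣR = 7.176×10^-5 + 1.217×10^-5 + 0.005034 = 0.005118 K/W
Q = ΔT/ΣR = (131 °C − 23 °C)/0.005118 = 21100 W

Q = 21100 W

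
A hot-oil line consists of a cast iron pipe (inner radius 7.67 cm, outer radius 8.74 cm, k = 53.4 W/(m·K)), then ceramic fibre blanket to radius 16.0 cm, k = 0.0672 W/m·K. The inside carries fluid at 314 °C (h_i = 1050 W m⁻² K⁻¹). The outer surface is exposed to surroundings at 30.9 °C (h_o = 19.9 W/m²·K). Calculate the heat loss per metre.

Q' = 191 W/m

Resistance network (inner→outer):
  R'_conv,in = 1/(2πr h) = 1/(2π·0.0767·1050) = 0.001976 m·K/W
  R'_cast iron = ln(0.0874/0.0767)/(2πk) = 0.1306/(2π·53.4) = 3.892×10^-4 m·K/W
  R'_ceramic fibre blanket = ln(0.160/0.0874)/(2πk) = 0.6047/(2π·0.0672) = 1.432 m·K/W
  R'_conv,out = 1/(2πr h) = 1/(2π·0.160·19.9) = 0.04999 m·K/W
ΣR = 0.001976 + 3.892×10^-4 + 1.432 + 0.04999 = 1.484 m·K/W
Q' = ΔT/ΣR = (314 °C − 30.9 °C)/1.484 = 191 W/m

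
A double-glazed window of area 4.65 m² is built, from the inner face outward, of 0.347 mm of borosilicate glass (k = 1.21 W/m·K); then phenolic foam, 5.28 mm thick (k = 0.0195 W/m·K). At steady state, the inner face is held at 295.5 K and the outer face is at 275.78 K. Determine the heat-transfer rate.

Treat each layer as a resistance in series:
  R_borosilicate glass = L/(kA) = 3.47×10^-4/(1.21·4.65) = 6.167×10^-5 K/W
  R_phenolic foam = L/(kA) = 0.00528/(0.0195·4.65) = 0.05823 K/W
ΣR = 6.167×10^-5 + 0.05823 = 0.05829 K/W
Q = ΔT/ΣR = (295.5 K − 275.78 K)/0.05829 = 338 W

Q = 338 W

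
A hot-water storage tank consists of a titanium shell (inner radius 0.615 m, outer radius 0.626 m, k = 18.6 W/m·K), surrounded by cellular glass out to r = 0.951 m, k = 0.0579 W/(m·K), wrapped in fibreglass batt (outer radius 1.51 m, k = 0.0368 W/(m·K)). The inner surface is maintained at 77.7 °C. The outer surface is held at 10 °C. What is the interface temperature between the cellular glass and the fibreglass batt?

Series thermal resistances, inner to outer:
  R_titanium = (1/0.615 − 1/0.626)/(4πk) = 0.02857/(4π·18.6) = 1.222×10^-4 K/W
  R_cellular glass = (1/0.626 − 1/0.951)/(4πk) = 0.5459/(4π·0.0579) = 0.7503 K/W
  R_fibreglass batt = (1/0.951 − 1/1.51)/(4πk) = 0.3893/(4π·0.0368) = 0.8418 K/W
ΣR = 1.222×10^-4 + 0.7503 + 0.8418 = 1.592 K/W
Q = ΔT/ΣR = (77.7 °C − 10 °C)/1.592 = 42.53 W
From the inner boundary to the cellular glass/fibreglass batt interface, ΣR_partial = 0.7504 K/W.
T_interface = T_in − Q·ΣR_partial = 77.7 °C − (42.53)(0.7504) = 45.8 °C

T = 45.8 °C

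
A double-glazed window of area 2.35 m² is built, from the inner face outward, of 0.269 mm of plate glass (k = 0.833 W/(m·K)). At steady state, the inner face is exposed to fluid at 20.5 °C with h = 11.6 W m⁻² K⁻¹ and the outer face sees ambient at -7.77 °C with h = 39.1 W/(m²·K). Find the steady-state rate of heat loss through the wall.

Q = 593 W

Treat each layer as a resistance in series:
  R_conv,in = 1/(hA) = 1/(11.6·2.35) = 0.03668 K/W
  R_plate glass = L/(kA) = 2.69×10^-4/(0.833·2.35) = 1.374×10^-4 K/W
  R_conv,out = 1/(hA) = 1/(39.1·2.35) = 0.01088 K/W
ΣR = 0.03668 + 1.374×10^-4 + 0.01088 = 0.04770 K/W
Q = ΔT/ΣR = (20.5 °C − -7.77 °C)/0.04770 = 593 W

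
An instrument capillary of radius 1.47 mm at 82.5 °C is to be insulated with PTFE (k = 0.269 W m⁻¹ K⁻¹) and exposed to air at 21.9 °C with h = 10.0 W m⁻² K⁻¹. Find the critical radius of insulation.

r_cr = 2.69 cm

For a cylinder, r_cr = k_ins/h = 0.269/10.0 = 0.0269 m = 2.69 cm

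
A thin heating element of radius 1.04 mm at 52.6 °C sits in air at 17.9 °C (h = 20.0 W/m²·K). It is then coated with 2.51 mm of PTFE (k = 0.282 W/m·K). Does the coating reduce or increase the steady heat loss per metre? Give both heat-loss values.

increases: 4.53 → 11.8 W/m

Critical radius for a cylinder: r_cr = k/h = 0.0141 m = 1.41 cm.
Outer radius after coating: r₂ = 0.00104 + 0.00251 = 0.00355 m.
Since r₁ < r_cr and r₂ ≤ r_cr, the coating moves toward the maximum at r_cr — heat loss rises.
Bare: R = 1/(2πr₁h) = 7.652 m·K/W; Q = 34.7/7.652 = 4.53 W/m.
Coated: R = R_cond + R_conv = 2.935 m·K/W; Q = 34.7/2.935 = 11.8 W/m.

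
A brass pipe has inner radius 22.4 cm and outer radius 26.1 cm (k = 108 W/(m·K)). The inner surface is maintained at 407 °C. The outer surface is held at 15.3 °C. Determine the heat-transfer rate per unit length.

Q' = 2πk·ΔT/ln(r₂/r₁) = 2π × 108 × 391.7 / ln(0.261/0.224) = 1.74×10^6 W/m

Q' = 1740 kW/m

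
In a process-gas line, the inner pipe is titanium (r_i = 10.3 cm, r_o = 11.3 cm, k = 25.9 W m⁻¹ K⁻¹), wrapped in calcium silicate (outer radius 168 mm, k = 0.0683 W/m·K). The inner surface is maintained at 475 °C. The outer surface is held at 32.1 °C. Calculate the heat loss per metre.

Q' = 479 W/m

Resistance network (inner→outer):
  R'_titanium = ln(0.113/0.103)/(2πk) = 0.09266/(2π·25.9) = 5.694×10^-4 m·K/W
  R'_calcium silicate = ln(0.168/0.113)/(2πk) = 0.3966/(2π·0.0683) = 0.9241 m·K/W
ΣR = 5.694×10^-4 + 0.9241 = 0.9247 m·K/W
Q' = ΔT/ΣR = (475 °C − 32.1 °C)/0.9247 = 479 W/m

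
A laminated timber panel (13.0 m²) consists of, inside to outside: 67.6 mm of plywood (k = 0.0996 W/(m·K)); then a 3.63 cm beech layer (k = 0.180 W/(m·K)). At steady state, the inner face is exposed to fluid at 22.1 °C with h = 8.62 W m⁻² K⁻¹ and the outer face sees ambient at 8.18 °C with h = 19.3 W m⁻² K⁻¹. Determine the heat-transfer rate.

Series thermal resistances, inner to outer:
  R_conv,in = 1/(hA) = 1/(8.62·13.0) = 0.008924 K/W
  R_plywood = L/(kA) = 0.0676/(0.0996·13.0) = 0.05221 K/W
  R_beech = L/(kA) = 0.0363/(0.180·13.0) = 0.01551 K/W
  R_conv,out = 1/(hA) = 1/(19.3·13.0) = 0.003986 K/W
ΣR = 0.008924 + 0.05221 + 0.01551 + 0.003986 = 0.08063 K/W
Q = ΔT/ΣR = (22.1 °C − 8.18 °C)/0.08063 = 173 W

Q = 173 W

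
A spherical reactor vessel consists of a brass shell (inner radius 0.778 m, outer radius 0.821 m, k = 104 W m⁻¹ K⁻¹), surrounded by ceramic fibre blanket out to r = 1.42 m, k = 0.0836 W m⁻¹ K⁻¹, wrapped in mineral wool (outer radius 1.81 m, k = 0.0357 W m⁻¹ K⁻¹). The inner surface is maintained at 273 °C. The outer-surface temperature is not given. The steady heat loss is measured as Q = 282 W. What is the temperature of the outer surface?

T_out = 39.7 °C

Sum the resistances:
  R_brass = (1/0.778 − 1/0.821)/(4πk) = 0.06732/(4π·104) = 5.151×10^-5 K/W
  R_ceramic fibre blanket = (1/0.821 − 1/1.42)/(4πk) = 0.5138/(4π·0.0836) = 0.4891 K/W
  R_mineral wool = (1/1.42 − 1/1.81)/(4πk) = 0.1517/(4π·0.0357) = 0.3382 K/W
ΣR = 0.8274 K/W
ΔT = Q·ΣR = 282 × 0.8274 = 233.3 K
Heat flows outward, so T_out = T_in − ΔT = 273 − 233.3 = 39.7 °C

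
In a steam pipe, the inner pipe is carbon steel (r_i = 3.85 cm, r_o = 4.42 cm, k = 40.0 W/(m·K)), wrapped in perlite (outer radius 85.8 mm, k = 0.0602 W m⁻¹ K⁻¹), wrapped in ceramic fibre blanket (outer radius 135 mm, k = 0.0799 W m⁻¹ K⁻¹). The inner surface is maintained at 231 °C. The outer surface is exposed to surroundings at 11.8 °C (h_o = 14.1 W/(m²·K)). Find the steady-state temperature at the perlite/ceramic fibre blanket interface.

Series thermal resistances, inner to outer:
  R'_carbon steel = ln(0.0442/0.0385)/(2πk) = 0.1381/(2π·40.0) = 5.493×10^-4 m·K/W
  R'_perlite = ln(0.0858/0.0442)/(2πk) = 0.6633/(2π·0.0602) = 1.754 m·K/W
  R'_ceramic fibre blanket = ln(0.135/0.0858)/(2πk) = 0.4533/(2π·0.0799) = 0.9029 m·K/W
  R'_conv,out = 1/(2πr h) = 1/(2π·0.135·14.1) = 0.08361 m·K/W
ΣR = 5.493×10^-4 + 1.754 + 0.9029 + 0.08361 = 2.741 m·K/W
Q' = ΔT/ΣR = (231 °C − 11.8 °C)/2.741 = 79.97 W/m
From the inner boundary to the perlite/ceramic fibre blanket interface, ΣR_partial = 1.755 m·K/W.
T_interface = T_in − Q'·ΣR_partial = 231 °C − (79.97)(1.755) = 90.7 °C

T = 90.7 °C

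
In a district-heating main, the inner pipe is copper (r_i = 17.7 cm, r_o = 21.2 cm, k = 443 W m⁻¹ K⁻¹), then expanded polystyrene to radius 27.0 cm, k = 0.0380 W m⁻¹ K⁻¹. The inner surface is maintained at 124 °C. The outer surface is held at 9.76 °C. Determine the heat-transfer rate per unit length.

Q' = 113 W/m

Series thermal resistances, inner to outer:
  R'_copper = ln(0.212/0.177)/(2πk) = 0.1804/(2π·443) = 6.482×10^-5 m·K/W
  R'_expanded polystyrene = ln(0.270/0.212)/(2πk) = 0.2418/(2π·0.0380) = 1.013 m·K/W
ΣR = 6.482×10^-5 + 1.013 = 1.013 m·K/W
Q' = ΔT/ΣR = (124 °C − 9.76 °C)/1.013 = 113 W/m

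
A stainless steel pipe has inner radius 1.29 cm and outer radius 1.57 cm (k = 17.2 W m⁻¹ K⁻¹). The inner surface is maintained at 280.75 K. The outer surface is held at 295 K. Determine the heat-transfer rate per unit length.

Q' = 7.84 kW/m

Q' = 2πk·ΔT/ln(r₂/r₁) = 2π × 17.2 × 14.25 / ln(0.0157/0.0129) = 7840 W/m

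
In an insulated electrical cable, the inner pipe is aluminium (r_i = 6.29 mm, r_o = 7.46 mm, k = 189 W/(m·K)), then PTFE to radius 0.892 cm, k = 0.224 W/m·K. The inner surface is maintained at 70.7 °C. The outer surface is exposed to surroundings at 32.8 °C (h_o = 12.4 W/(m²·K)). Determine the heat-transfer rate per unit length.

Resistance network (inner→outer):
  R'_aluminium = ln(0.00746/0.00629)/(2πk) = 0.1706/(2π·189) = 1.437×10^-4 m·K/W
  R'_PTFE = ln(0.00892/0.00746)/(2πk) = 0.1787/(2π·0.224) = 0.1270 m·K/W
  R'_conv,out = 1/(2πr h) = 1/(2π·0.00892·12.4) = 1.439 m·K/W
ΣR = 1.437×10^-4 + 0.1270 + 1.439 = 1.566 m·K/W
Q' = ΔT/ΣR = (70.7 °C − 32.8 °C)/1.566 = 24.2 W/m

Q' = 24.2 W/m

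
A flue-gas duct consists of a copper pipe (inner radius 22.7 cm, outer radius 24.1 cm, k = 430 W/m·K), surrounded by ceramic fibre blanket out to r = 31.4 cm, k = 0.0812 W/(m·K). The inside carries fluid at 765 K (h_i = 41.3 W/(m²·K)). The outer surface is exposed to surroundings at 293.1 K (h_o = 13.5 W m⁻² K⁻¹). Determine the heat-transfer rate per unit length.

Treat each layer as a resistance in series:
  R'_conv,in = 1/(2πr h) = 1/(2π·0.227·41.3) = 0.01698 m·K/W
  R'_copper = ln(0.241/0.227)/(2πk) = 0.05985/(2π·430) = 2.215×10^-5 m·K/W
  R'_ceramic fibre blanket = ln(0.314/0.241)/(2πk) = 0.2646/(2π·0.0812) = 0.5186 m·K/W
  R'_conv,out = 1/(2πr h) = 1/(2π·0.314·13.5) = 0.03755 m·K/W
ΣR = 0.01698 + 2.215×10^-5 + 0.5186 + 0.03755 = 0.5732 m·K/W
Q' = ΔT/ΣR = (765 K − 293.1 K)/0.5732 = 823 W/m

Q' = 823 W/m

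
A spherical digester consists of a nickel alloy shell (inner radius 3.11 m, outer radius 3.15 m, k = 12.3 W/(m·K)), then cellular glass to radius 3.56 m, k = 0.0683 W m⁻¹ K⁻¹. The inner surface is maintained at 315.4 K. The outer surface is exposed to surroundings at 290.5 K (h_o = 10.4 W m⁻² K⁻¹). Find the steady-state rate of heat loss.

Resistance network (inner→outer):
  R_nickel alloy = (1/3.11 − 1/3.15)/(4πk) = 0.004083/(4π·12.3) = 2.642×10^-5 K/W
  R_cellular glass = (1/3.15 − 1/3.56)/(4πk) = 0.03656/(4π·0.0683) = 0.04260 K/W
  R_conv,out = 1/(4πr²h) = 1/(4π·3.56²·10.4) = 6.037×10^-4 K/W
ΣR = 2.642×10^-5 + 0.04260 + 6.037×10^-4 = 0.04323 K/W
Q = ΔT/ΣR = (315.4 K − 290.5 K)/0.04323 = 576 W

Q = 576 W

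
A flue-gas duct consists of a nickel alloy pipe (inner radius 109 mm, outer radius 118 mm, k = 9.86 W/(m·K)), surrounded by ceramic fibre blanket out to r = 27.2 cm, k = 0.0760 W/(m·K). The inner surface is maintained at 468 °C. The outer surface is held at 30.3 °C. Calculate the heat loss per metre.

Q' = 250 W/m

Resistance network (inner→outer):
  R'_nickel alloy = ln(0.118/0.109)/(2πk) = 0.07934/(2π·9.86) = 0.001281 m·K/W
  R'_ceramic fibre blanket = ln(0.272/0.118)/(2πk) = 0.8351/(2π·0.0760) = 1.749 m·K/W
ΣR = 0.001281 + 1.749 = 1.750 m·K/W
Q' = ΔT/ΣR = (468 °C − 30.3 °C)/1.750 = 250 W/m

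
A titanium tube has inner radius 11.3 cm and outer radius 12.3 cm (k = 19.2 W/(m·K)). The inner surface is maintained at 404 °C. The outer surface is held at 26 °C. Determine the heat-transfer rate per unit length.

Q' = 2πk·ΔT/ln(r₂/r₁) = 2π × 19.2 × 378 / ln(0.123/0.113) = 5.38×10^5 W/m

Q' = 5.38×10^5 W/m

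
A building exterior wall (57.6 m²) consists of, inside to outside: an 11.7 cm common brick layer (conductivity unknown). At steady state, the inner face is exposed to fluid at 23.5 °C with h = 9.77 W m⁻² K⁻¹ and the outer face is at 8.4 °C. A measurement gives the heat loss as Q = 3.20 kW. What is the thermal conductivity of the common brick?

ΣR = ΔT/Q = |23.5 − 8.4|/3200 = 0.004719 K/W
Known resistances:
  R_conv,in = 1/(hA) = 1/(9.77·57.6) = 0.001777 K/W
R_common brick = ΣR − ΣR_known = 0.004719 − 0.001777 = 0.002942 K/W
L/(kA) = 0.002942 ⇒ k = 0.117/(0.002942·57.6) = 0.690 W/m·K

k = 0.690 W/m·K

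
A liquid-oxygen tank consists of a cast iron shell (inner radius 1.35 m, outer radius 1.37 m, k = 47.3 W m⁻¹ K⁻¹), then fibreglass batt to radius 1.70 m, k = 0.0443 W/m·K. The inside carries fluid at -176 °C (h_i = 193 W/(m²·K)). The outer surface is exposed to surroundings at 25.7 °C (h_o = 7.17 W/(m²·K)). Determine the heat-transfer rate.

Treat each layer as a resistance in series:
  R_conv,in = 1/(4πr²h) = 1/(4π·1.35²·193) = 2.262×10^-4 K/W
  R_cast iron = (1/1.35 − 1/1.37)/(4πk) = 0.01081/(4π·47.3) = 1.819×10^-5 K/W
  R_fibreglass batt = (1/1.37 − 1/1.70)/(4πk) = 0.1417/(4π·0.0443) = 0.2545 K/W
  R_conv,out = 1/(4πr²h) = 1/(4π·1.70²·7.17) = 0.003840 K/W
ΣR = 2.262×10^-4 + 1.819×10^-5 + 0.2545 + 0.003840 = 0.2586 K/W
Q = ΔT/ΣR = (-176 °C − 25.7 °C)/0.2586 = -780 W
(Negative Q ⇒ heat flows inward; heat gain = 780 W.)

Q = 780 W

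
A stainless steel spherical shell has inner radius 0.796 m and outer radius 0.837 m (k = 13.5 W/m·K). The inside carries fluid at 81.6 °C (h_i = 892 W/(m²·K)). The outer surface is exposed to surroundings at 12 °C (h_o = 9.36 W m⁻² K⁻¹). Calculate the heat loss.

Resistance network (inner→outer):
  R_conv,in = 1/(4πr²h) = 1/(4π·0.796²·892) = 1.408×10^-4 K/W
  R_stainless steel = (1/0.796 − 1/0.837)/(4πk) = 0.06154/(4π·13.5) = 3.627×10^-4 K/W
  R_conv,out = 1/(4πr²h) = 1/(4π·0.837²·9.36) = 0.01214 K/W
ΣR = 1.408×10^-4 + 3.627×10^-4 + 0.01214 = 0.01264 K/W
Q = ΔT/ΣR = (81.6 °C − 12 °C)/0.01264 = 5510 W

Q = 5510 W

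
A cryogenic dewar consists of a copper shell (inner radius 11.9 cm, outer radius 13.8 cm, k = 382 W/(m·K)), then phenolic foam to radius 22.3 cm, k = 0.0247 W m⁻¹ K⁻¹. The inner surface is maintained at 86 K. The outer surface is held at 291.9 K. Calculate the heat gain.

Series thermal resistances, inner to outer:
  R_copper = (1/0.119 − 1/0.138)/(4πk) = 1.157/(4π·382) = 2.410×10^-4 K/W
  R_phenolic foam = (1/0.138 − 1/0.223)/(4πk) = 2.762/(4π·0.0247) = 8.899 K/W
ΣR = 2.410×10^-4 + 8.899 = 8.899 K/W
Q = ΔT/ΣR = (86 K − 291.9 K)/8.899 = -23.1 W
(Negative Q ⇒ heat flows inward; heat gain = 23.1 W.)

Q = 23.1 W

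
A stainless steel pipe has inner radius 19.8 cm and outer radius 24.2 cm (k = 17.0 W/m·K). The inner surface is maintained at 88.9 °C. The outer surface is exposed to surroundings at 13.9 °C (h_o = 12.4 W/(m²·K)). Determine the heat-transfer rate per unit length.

Q' = 1370 W/m

Treat each layer as a resistance in series:
  R'_stainless steel = ln(0.242/0.198)/(2πk) = 0.2007/(2π·17.0) = 0.001879 m·K/W
  R'_conv,out = 1/(2πr h) = 1/(2π·0.242·12.4) = 0.05304 m·K/W
ΣR = 0.001879 + 0.05304 = 0.05492 m·K/W
Q' = ΔT/ΣR = (88.9 °C − 13.9 °C)/0.05492 = 1370 W/m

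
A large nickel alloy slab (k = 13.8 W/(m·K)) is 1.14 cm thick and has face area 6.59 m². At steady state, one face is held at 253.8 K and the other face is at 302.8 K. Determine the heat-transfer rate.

Q = 391 kW

Q = kA·ΔT/L = 13.8 × 6.59 × |253.8 K − 302.8 K| / 0.0114 = 3.91×10^5 W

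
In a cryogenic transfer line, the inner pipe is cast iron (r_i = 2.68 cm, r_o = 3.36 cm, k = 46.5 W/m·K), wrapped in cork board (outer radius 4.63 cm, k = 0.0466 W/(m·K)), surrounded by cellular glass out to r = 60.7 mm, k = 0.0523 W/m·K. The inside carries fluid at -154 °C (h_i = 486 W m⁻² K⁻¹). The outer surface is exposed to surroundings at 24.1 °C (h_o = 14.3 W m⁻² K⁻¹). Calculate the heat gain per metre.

Q' = 84.2 W/m

Resistance network (inner→outer):
  R'_conv,in = 1/(2πr h) = 1/(2π·0.0268·486) = 0.01222 m·K/W
  R'_cast iron = ln(0.0336/0.0268)/(2πk) = 0.2261/(2π·46.5) = 7.740×10^-4 m·K/W
  R'_cork board = ln(0.0463/0.0336)/(2πk) = 0.3206/(2π·0.0466) = 1.095 m·K/W
  R'_cellular glass = ln(0.0607/0.0463)/(2πk) = 0.2708/(2π·0.0523) = 0.8241 m·K/W
  R'_conv,out = 1/(2πr h) = 1/(2π·0.0607·14.3) = 0.1834 m·K/W
ΣR = 0.01222 + 7.740×10^-4 + 1.095 + 0.8241 + 0.1834 = 2.115 m·K/W
Q' = ΔT/ΣR = (-154 °C − 24.1 °C)/2.115 = -84.2 W/m
(Negative Q' ⇒ heat flows inward; heat gain = 84.2 W/m.)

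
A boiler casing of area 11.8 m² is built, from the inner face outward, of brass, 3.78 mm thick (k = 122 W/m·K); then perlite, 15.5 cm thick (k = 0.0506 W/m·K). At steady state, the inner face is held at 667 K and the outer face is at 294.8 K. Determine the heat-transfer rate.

Resistance network (inner→outer):
  R_brass = L/(kA) = 0.00378/(122·11.8) = 2.626×10^-6 K/W
  R_perlite = L/(kA) = 0.155/(0.0506·11.8) = 0.2596 K/W
ΣR = 2.626×10^-6 + 0.2596 = 0.2596 K/W
Q = ΔT/ΣR = (667 K − 294.8 K)/0.2596 = 1430 W

Q = 1430 W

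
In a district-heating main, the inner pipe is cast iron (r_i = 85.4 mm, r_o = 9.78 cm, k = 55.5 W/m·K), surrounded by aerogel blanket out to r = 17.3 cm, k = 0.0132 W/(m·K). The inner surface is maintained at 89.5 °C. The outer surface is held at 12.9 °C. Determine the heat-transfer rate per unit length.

Q' = 11.1 W/m

Series thermal resistances, inner to outer:
  R'_cast iron = ln(0.0978/0.0854)/(2πk) = 0.1356/(2π·55.5) = 3.888×10^-4 m·K/W
  R'_aerogel blanket = ln(0.173/0.0978)/(2πk) = 0.5704/(2π·0.0132) = 6.877 m·K/W
ΣR = 3.888×10^-4 + 6.877 = 6.877 m·K/W
Q' = ΔT/ΣR = (89.5 °C − 12.9 °C)/6.877 = 11.1 W/m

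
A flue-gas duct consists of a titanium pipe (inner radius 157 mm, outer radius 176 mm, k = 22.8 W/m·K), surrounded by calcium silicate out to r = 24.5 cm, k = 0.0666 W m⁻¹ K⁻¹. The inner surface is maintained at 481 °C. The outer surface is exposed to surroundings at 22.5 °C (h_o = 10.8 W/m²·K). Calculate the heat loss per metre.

Q' = 539 W/m

Series thermal resistances, inner to outer:
  R'_titanium = ln(0.176/0.157)/(2πk) = 0.1142/(2π·22.8) = 7.974×10^-4 m·K/W
  R'_calcium silicate = ln(0.245/0.176)/(2πk) = 0.3308/(2π·0.0666) = 0.7905 m·K/W
  R'_conv,out = 1/(2πr h) = 1/(2π·0.245·10.8) = 0.06015 m·K/W
ΣR = 7.974×10^-4 + 0.7905 + 0.06015 = 0.8514 m·K/W
Q' = ΔT/ΣR = (481 °C − 22.5 °C)/0.8514 = 539 W/m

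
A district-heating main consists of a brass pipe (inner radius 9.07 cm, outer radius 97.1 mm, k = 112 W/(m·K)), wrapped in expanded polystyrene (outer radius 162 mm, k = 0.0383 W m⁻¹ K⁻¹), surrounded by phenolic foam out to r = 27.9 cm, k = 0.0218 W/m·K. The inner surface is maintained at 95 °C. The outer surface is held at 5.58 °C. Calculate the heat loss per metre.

Resistance network (inner→outer):
  R'_brass = ln(0.0971/0.0907)/(2πk) = 0.06818/(2π·112) = 9.689×10^-5 m·K/W
  R'_expanded polystyrene = ln(0.162/0.0971)/(2πk) = 0.5119/(2π·0.0383) = 2.127 m·K/W
  R'_phenolic foam = ln(0.279/0.162)/(2πk) = 0.5436/(2π·0.0218) = 3.969 m·K/W
ΣR = 9.689×10^-5 + 2.127 + 3.969 = 6.096 m·K/W
Q' = ΔT/ΣR = (95 °C − 5.58 °C)/6.096 = 14.7 W/m

Q' = 14.7 W/m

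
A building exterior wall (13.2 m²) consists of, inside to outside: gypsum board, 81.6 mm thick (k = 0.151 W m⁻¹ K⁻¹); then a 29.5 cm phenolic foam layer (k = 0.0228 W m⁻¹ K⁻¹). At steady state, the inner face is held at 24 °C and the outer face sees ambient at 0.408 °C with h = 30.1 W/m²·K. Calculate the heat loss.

Treat each layer as a resistance in series:
  R_gypsum board = L/(kA) = 0.0816/(0.151·13.2) = 0.04094 K/W
  R_phenolic foam = L/(kA) = 0.295/(0.0228·13.2) = 0.9802 K/W
  R_conv,out = 1/(hA) = 1/(30.1·13.2) = 0.002517 K/W
ΣR = 0.04094 + 0.9802 + 0.002517 = 1.024 K/W
Q = ΔT/ΣR = (24 °C − 0.408 °C)/1.024 = 23.0 W

Q = 23.0 W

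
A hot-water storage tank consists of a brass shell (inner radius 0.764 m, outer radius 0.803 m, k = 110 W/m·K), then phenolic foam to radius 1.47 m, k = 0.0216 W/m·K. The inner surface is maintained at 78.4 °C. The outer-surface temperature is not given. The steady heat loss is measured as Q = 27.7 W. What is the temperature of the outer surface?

Sum the resistances:
  R_brass = (1/0.764 − 1/0.803)/(4πk) = 0.06357/(4π·110) = 4.599×10^-5 K/W
  R_phenolic foam = (1/0.803 − 1/1.47)/(4πk) = 0.5651/(4π·0.0216) = 2.082 K/W
ΣR = 2.082 K/W
ΔT = Q·ΣR = 27.7 × 2.082 = 57.67 K
Heat flows outward, so T_out = T_in − ΔT = 78.4 − 57.67 = 20.7 °C

T_out = 20.7 °C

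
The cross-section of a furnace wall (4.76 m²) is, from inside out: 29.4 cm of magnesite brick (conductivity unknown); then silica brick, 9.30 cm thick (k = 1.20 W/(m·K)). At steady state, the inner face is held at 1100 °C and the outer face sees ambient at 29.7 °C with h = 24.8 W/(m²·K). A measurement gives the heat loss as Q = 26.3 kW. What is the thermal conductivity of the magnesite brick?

ΣR = ΔT/Q = |1100 − 29.7|/26300 = 0.04070 K/W
Known resistances:
  R_silica brick = L/(kA) = 0.0930/(1.20·4.76) = 0.01628 K/W
  R_conv,out = 1/(hA) = 1/(24.8·4.76) = 0.008471 K/W
R_magnesite brick = ΣR − ΣR_known = 0.04070 − 0.02475 = 0.01595 K/W
L/(kA) = 0.01595 ⇒ k = 0.294/(0.01595·4.76) = 3.87 W/m·K

k = 3.87 W/m·K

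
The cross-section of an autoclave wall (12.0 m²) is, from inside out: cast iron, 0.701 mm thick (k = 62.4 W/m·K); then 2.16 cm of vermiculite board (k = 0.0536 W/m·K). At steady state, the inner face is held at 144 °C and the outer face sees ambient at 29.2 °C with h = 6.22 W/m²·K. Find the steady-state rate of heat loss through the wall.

Series thermal resistances, inner to outer:
  R_cast iron = L/(kA) = 7.01×10^-4/(62.4·12.0) = 9.362×10^-7 K/W
  R_vermiculite board = L/(kA) = 0.0216/(0.0536·12.0) = 0.03358 K/W
  R_conv,out = 1/(hA) = 1/(6.22·12.0) = 0.01340 K/W
ΣR = 9.362×10^-7 + 0.03358 + 0.01340 = 0.04698 K/W
Q = ΔT/ΣR = (144 °C − 29.2 °C)/0.04698 = 2440 W

Q = 2440 W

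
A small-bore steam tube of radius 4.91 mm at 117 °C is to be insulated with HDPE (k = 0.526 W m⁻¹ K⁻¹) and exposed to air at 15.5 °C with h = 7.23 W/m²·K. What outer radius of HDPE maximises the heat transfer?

r_cr = 7.28 cm

For a cylinder, r_cr = k_ins/h = 0.526/7.23 = 0.0728 m = 7.28 cm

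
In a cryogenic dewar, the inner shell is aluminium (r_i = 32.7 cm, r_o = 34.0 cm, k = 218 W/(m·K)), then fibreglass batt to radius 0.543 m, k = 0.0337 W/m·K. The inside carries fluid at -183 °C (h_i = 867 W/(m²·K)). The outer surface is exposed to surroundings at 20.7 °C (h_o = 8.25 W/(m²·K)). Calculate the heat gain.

Resistance network (inner→outer):
  R_conv,in = 1/(4πr²h) = 1/(4π·0.327²·867) = 8.584×10^-4 K/W
  R_aluminium = (1/0.327 − 1/0.340)/(4πk) = 0.1169/(4π·218) = 4.268×10^-5 K/W
  R_fibreglass batt = (1/0.340 − 1/0.543)/(4πk) = 1.100/(4π·0.0337) = 2.596 K/W
  R_conv,out = 1/(4πr²h) = 1/(4π·0.543²·8.25) = 0.03271 K/W
ΣR = 8.584×10^-4 + 4.268×10^-5 + 2.596 + 0.03271 = 2.630 K/W
Q = ΔT/ΣR = (-183 °C − 20.7 °C)/2.630 = -77.5 W
(Negative Q ⇒ heat flows inward; heat gain = 77.5 W.)

Q = 77.5 W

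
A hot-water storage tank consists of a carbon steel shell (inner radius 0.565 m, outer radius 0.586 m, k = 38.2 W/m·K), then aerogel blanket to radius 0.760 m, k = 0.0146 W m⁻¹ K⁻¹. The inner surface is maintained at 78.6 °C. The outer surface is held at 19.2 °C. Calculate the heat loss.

Series thermal resistances, inner to outer:
  R_carbon steel = (1/0.565 − 1/0.586)/(4πk) = 0.06343/(4π·38.2) = 1.321×10^-4 K/W
  R_aerogel blanket = (1/0.586 − 1/0.760)/(4πk) = 0.3907/(4π·0.0146) = 2.129 K/W
ΣR = 1.321×10^-4 + 2.129 = 2.129 K/W
Q = ΔT/ΣR = (78.6 °C − 19.2 °C)/2.129 = 27.9 W

Q = 27.9 W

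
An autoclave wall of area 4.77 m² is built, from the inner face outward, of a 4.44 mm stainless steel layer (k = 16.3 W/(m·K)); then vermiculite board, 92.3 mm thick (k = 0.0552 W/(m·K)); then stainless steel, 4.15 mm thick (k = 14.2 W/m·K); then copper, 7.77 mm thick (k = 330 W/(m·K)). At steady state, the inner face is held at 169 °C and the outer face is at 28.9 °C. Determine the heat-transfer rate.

Q = 400 W

Series thermal resistances, inner to outer:
  R_stainless steel = L/(kA) = 0.00444/(16.3·4.77) = 5.711×10^-5 K/W
  R_vermiculite board = L/(kA) = 0.0923/(0.0552·4.77) = 0.3505 K/W
  R_stainless steel = L/(kA) = 0.00415/(14.2·4.77) = 6.127×10^-5 K/W
  R_copper = L/(kA) = 0.00777/(330·4.77) = 4.936×10^-6 K/W
ΣR = 5.711×10^-5 + 0.3505 + 6.127×10^-5 + 4.936×10^-6 = 0.3506 K/W
Q = ΔT/ΣR = (169 °C − 28.9 °C)/0.3506 = 400 W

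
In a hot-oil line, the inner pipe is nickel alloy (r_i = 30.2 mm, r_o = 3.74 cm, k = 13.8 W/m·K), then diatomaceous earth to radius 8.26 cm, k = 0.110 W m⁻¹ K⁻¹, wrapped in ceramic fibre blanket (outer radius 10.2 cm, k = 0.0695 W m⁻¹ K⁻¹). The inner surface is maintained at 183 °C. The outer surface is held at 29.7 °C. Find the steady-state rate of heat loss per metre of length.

Q' = 93.9 W/m

Series thermal resistances, inner to outer:
  R'_nickel alloy = ln(0.0374/0.0302)/(2πk) = 0.2138/(2π·13.8) = 0.002466 m·K/W
  R'_diatomaceous earth = ln(0.0826/0.0374)/(2πk) = 0.7923/(2π·0.110) = 1.146 m·K/W
  R'_ceramic fibre blanket = ln(0.102/0.0826)/(2πk) = 0.2110/(2π·0.0695) = 0.4831 m·K/W
ΣR = 0.002466 + 1.146 + 0.4831 = 1.632 m·K/W
Q' = ΔT/ΣR = (183 °C − 29.7 °C)/1.632 = 93.9 W/m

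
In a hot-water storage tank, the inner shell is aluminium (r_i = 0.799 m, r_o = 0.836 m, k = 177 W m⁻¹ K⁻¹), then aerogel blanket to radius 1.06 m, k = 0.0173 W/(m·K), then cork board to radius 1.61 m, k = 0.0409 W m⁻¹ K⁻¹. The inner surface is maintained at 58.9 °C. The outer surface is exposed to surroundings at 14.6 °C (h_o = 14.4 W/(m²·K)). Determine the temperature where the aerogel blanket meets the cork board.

Treat each layer as a resistance in series:
  R_aluminium = (1/0.799 − 1/0.836)/(4πk) = 0.05539/(4π·177) = 2.490×10^-5 K/W
  R_aerogel blanket = (1/0.836 − 1/1.06)/(4πk) = 0.2528/(4π·0.0173) = 1.163 K/W
  R_cork board = (1/1.06 − 1/1.61)/(4πk) = 0.3223/(4π·0.0409) = 0.6270 K/W
  R_conv,out = 1/(4πr²h) = 1/(4π·1.61²·14.4) = 0.002132 K/W
ΣR = 2.490×10^-5 + 1.163 + 0.6270 + 0.002132 = 1.792 K/W
Q = ΔT/ΣR = (58.9 °C − 14.6 °C)/1.792 = 24.72 W
From the inner boundary to the aerogel blanket/cork board interface, ΣR_partial = 1.163 K/W.
T_interface = T_in − Q·ΣR_partial = 58.9 °C − (24.72)(1.163) = 30.2 °C

T = 30.2 °C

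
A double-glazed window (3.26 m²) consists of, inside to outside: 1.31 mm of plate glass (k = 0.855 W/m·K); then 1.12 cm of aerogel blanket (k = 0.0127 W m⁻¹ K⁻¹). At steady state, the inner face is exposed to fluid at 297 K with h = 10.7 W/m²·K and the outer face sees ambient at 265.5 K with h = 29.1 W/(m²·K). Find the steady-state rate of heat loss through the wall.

Resistance network (inner→outer):
  R_conv,in = 1/(hA) = 1/(10.7·3.26) = 0.02867 K/W
  R_plate glass = L/(kA) = 0.00131/(0.855·3.26) = 4.700×10^-4 K/W
  R_aerogel blanket = L/(kA) = 0.0112/(0.0127·3.26) = 0.2705 K/W
  R_conv,out = 1/(hA) = 1/(29.1·3.26) = 0.01054 K/W
ΣR = 0.02867 + 4.700×10^-4 + 0.2705 + 0.01054 = 0.3102 K/W
Q = ΔT/ΣR = (297 K − 265.5 K)/0.3102 = 102 W

Q = 102 W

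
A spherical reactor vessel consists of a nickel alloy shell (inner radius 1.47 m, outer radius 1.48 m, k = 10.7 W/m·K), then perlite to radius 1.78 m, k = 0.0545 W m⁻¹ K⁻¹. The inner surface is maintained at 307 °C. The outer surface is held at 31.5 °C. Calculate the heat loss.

Q = 1660 W

Treat each layer as a resistance in series:
  R_nickel alloy = (1/1.47 − 1/1.48)/(4πk) = 0.004596/(4π·10.7) = 3.418×10^-5 K/W
  R_perlite = (1/1.48 − 1/1.78)/(4πk) = 0.1139/(4π·0.0545) = 0.1663 K/W
ΣR = 3.418×10^-5 + 0.1663 = 0.1663 K/W
Q = ΔT/ΣR = (307 °C − 31.5 °C)/0.1663 = 1660 W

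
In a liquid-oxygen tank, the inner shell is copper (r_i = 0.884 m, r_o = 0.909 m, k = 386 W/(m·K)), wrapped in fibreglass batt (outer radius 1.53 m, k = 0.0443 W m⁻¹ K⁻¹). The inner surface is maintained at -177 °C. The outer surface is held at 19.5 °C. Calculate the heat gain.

Resistance network (inner→outer):
  R_copper = (1/0.884 − 1/0.909)/(4πk) = 0.03111/(4π·386) = 6.414×10^-6 K/W
  R_fibreglass batt = (1/0.909 − 1/1.53)/(4πk) = 0.4465/(4π·0.0443) = 0.8021 K/W
ΣR = 6.414×10^-6 + 0.8021 = 0.8021 K/W
Q = ΔT/ΣR = (-177 °C − 19.5 °C)/0.8021 = -245 W
(Negative Q ⇒ heat flows inward; heat gain = 245 W.)

Q = 245 W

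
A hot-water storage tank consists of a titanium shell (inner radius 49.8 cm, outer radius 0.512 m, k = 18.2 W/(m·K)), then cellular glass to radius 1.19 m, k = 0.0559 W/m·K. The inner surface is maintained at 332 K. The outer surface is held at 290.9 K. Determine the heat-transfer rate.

Resistance network (inner→outer):
  R_titanium = (1/0.498 − 1/0.512)/(4πk) = 0.05491/(4π·18.2) = 2.401×10^-4 K/W
  R_cellular glass = (1/0.512 − 1/1.19)/(4πk) = 1.113/(4π·0.0559) = 1.584 K/W
ΣR = 2.401×10^-4 + 1.584 = 1.584 K/W
Q = ΔT/ΣR = (332 K − 290.9 K)/1.584 = 25.9 W

Q = 25.9 W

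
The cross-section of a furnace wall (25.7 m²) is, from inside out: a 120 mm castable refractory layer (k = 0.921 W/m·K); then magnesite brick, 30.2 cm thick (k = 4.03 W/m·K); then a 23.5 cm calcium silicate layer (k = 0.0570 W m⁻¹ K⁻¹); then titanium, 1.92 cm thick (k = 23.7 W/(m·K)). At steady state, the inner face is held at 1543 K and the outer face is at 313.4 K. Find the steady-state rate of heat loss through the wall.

Q = 7.30 kW

Series thermal resistances, inner to outer:
  R_castable refractory = L/(kA) = 0.120/(0.921·25.7) = 0.005070 K/W
  R_magnesite brick = L/(kA) = 0.302/(4.03·25.7) = 0.002916 K/W
  R_calcium silicate = L/(kA) = 0.235/(0.0570·25.7) = 0.1604 K/W
  R_titanium = L/(kA) = 0.0192/(23.7·25.7) = 3.152×10^-5 K/W
ΣR = 0.005070 + 0.002916 + 0.1604 + 3.152×10^-5 = 0.1684 K/W
Q = ΔT/ΣR = (1543 K − 313.4 K)/0.1684 = 7300 W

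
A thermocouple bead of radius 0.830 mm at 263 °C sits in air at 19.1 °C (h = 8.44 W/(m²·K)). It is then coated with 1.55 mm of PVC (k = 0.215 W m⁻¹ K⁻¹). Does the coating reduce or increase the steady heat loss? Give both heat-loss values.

increases: 0.0178 → 0.125 W

Critical radius for a sphere: r_cr = 2k/h = 0.0509 m = 5.09 cm.
Outer radius after coating: r₂ = 8.30×10^-4 + 0.00155 = 0.002380 m.
Since r₁ < r_cr and r₂ ≤ r_cr, the coating moves toward the maximum at r_cr — heat loss rises.
Bare: R = 1/(4πr₁²h) = 13690 K/W; Q = 243.9/13690 = 0.0178 W.
Coated: R = R_cond + R_conv = 1955 K/W; Q = 243.9/1955 = 0.125 W.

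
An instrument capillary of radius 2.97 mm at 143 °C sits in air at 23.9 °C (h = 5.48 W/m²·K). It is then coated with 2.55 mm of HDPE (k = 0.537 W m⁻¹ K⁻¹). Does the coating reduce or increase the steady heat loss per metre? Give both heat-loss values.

increases: 12.2 → 21.9 W/m

Critical radius for a cylinder: r_cr = k/h = 0.0980 m = 9.80 cm.
Outer radius after coating: r₂ = 0.00297 + 0.00255 = 0.00552 m.
Since r₁ < r_cr and r₂ ≤ r_cr, the coating moves toward the maximum at r_cr — heat loss rises.
Bare: R = 1/(2πr₁h) = 9.779 m·K/W; Q = 119.1/9.779 = 12.2 W/m.
Coated: R = R_cond + R_conv = 5.445 m·K/W; Q = 119.1/5.445 = 21.9 W/m.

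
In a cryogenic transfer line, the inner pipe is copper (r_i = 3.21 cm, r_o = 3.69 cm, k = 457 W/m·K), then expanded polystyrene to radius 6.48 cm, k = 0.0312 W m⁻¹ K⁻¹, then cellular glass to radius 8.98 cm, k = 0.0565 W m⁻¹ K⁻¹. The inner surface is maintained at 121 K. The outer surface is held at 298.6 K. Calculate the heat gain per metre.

Q' = 46.8 W/m

Resistance network (inner→outer):
  R'_copper = ln(0.0369/0.0321)/(2πk) = 0.1394/(2π·457) = 4.853×10^-5 m·K/W
  R'_expanded polystyrene = ln(0.0648/0.0369)/(2πk) = 0.5631/(2π·0.0312) = 2.872 m·K/W
  R'_cellular glass = ln(0.0898/0.0648)/(2πk) = 0.3263/(2π·0.0565) = 0.9191 m·K/W
ΣR = 4.853×10^-5 + 2.872 + 0.9191 = 3.791 m·K/W
Q' = ΔT/ΣR = (121 K − 298.6 K)/3.791 = -46.8 W/m
(Negative Q' ⇒ heat flows inward; heat gain = 46.8 W/m.)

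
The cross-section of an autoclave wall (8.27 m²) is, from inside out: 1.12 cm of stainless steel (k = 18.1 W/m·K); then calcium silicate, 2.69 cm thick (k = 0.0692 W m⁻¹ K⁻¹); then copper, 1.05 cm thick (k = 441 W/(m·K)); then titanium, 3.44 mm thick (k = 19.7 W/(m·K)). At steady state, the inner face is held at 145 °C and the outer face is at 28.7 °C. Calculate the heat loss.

Q = 2.47 kW

Treat each layer as a resistance in series:
  R_stainless steel = L/(kA) = 0.0112/(18.1·8.27) = 7.482×10^-5 K/W
  R_calcium silicate = L/(kA) = 0.0269/(0.0692·8.27) = 0.04700 K/W
  R_copper = L/(kA) = 0.0105/(441·8.27) = 2.879×10^-6 K/W
  R_titanium = L/(kA) = 0.00344/(19.7·8.27) = 2.111×10^-5 K/W
ΣR = 7.482×10^-5 + 0.04700 + 2.879×10^-6 + 2.111×10^-5 = 0.04710 K/W
Q = ΔT/ΣR = (145 °C − 28.7 °C)/0.04710 = 2470 W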